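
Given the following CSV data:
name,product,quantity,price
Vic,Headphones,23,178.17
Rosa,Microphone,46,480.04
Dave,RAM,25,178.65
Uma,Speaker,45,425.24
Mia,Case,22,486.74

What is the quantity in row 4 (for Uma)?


Row 4: Uma
Column 'quantity' = 45

ANSWER: 45


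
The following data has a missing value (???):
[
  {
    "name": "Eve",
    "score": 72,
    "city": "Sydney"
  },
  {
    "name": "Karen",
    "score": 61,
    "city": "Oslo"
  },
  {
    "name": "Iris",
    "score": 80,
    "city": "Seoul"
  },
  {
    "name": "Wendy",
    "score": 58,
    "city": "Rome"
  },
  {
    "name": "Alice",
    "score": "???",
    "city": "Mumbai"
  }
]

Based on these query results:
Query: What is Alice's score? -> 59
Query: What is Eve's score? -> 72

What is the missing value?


The missing value is Alice's score
From query: Alice's score = 59

ANSWER: 59


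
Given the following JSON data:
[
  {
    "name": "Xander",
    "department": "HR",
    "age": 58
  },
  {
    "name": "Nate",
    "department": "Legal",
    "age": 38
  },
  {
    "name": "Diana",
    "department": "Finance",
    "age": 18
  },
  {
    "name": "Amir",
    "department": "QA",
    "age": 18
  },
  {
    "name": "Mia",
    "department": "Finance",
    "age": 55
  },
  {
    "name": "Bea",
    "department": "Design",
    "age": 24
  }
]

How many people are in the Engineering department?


Scanning records for department = Engineering
  No matches found
Count: 0

ANSWER: 0


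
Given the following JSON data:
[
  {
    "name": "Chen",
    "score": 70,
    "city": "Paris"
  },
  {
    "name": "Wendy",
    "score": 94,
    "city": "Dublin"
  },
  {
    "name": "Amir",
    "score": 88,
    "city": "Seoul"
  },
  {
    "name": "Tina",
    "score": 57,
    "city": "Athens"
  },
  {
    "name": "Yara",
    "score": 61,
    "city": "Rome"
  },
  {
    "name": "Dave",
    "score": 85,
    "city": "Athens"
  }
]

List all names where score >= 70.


Filtering records where score >= 70:
  Chen (score=70) -> YES
  Wendy (score=94) -> YES
  Amir (score=88) -> YES
  Tina (score=57) -> no
  Yara (score=61) -> no
  Dave (score=85) -> YES


ANSWER: Chen, Wendy, Amir, Dave


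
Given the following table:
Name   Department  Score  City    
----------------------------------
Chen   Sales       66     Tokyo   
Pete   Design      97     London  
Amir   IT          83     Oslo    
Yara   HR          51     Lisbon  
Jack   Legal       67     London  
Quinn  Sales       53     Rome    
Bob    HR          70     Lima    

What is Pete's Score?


Row 2: Pete
Score = 97

ANSWER: 97


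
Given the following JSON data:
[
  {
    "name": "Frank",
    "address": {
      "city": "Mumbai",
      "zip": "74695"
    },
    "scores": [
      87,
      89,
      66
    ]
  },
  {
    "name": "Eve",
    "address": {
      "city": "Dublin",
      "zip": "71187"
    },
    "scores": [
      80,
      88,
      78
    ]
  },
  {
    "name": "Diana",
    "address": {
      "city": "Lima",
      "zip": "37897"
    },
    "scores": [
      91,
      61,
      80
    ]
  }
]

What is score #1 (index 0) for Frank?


Path: records[0].scores[0]
Value: 87

ANSWER: 87


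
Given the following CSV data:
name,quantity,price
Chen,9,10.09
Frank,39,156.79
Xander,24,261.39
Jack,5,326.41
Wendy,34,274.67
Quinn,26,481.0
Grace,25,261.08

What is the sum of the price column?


Values in 'price' column:
  Row 1: 10.09
  Row 2: 156.79
  Row 3: 261.39
  Row 4: 326.41
  Row 5: 274.67
  Row 6: 481.0
  Row 7: 261.08
Sum = 10.09 + 156.79 + 261.39 + 326.41 + 274.67 + 481.0 + 261.08 = 1771.43

ANSWER: 1771.43


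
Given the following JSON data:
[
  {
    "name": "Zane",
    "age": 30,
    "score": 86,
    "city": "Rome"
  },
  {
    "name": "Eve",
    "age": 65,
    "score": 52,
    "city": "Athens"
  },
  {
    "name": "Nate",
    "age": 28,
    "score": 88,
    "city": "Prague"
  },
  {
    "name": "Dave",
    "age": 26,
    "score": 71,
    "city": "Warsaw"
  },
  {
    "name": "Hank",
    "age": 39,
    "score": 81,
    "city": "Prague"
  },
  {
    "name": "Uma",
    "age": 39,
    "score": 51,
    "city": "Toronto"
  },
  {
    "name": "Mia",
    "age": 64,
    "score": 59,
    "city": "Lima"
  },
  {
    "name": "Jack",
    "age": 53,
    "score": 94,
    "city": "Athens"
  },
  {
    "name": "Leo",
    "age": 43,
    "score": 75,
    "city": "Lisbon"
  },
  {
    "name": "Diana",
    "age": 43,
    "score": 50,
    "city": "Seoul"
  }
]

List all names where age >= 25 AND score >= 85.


Checking both conditions:
  Zane (age=30, score=86) -> YES
  Eve (age=65, score=52) -> no
  Nate (age=28, score=88) -> YES
  Dave (age=26, score=71) -> no
  Hank (age=39, score=81) -> no
  Uma (age=39, score=51) -> no
  Mia (age=64, score=59) -> no
  Jack (age=53, score=94) -> YES
  Leo (age=43, score=75) -> no
  Diana (age=43, score=50) -> no


ANSWER: Zane, Nate, Jack


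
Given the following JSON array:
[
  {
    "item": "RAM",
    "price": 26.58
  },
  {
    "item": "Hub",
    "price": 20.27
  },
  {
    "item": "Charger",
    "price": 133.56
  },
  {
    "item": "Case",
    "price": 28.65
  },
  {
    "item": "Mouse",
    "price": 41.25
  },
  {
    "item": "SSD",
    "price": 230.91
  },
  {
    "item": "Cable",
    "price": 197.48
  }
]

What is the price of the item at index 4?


Array index 4 -> Mouse
price = 41.25

ANSWER: 41.25


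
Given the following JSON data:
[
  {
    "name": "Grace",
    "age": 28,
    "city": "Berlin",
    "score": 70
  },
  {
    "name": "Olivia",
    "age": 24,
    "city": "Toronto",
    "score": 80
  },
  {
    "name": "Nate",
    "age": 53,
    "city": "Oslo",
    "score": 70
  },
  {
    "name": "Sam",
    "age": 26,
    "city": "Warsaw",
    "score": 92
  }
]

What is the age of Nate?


Looking up record where name = Nate
Record index: 2
Field 'age' = 53

ANSWER: 53


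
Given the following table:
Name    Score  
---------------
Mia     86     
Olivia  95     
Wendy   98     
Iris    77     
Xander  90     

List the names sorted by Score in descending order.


Sorting by Score (descending):
  Wendy: 98
  Olivia: 95
  Xander: 90
  Mia: 86
  Iris: 77


ANSWER: Wendy, Olivia, Xander, Mia, Iris


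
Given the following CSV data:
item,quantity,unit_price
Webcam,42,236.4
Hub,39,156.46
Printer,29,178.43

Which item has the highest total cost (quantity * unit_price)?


Computing row totals:
  Webcam: 9928.8
  Hub: 6101.94
  Printer: 5174.47
Maximum: Webcam (9928.8)

ANSWER: Webcam


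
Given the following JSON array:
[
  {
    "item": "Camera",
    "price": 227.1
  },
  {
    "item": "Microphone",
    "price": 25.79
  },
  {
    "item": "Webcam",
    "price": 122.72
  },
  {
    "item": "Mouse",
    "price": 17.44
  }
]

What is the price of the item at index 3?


Array index 3 -> Mouse
price = 17.44

ANSWER: 17.44


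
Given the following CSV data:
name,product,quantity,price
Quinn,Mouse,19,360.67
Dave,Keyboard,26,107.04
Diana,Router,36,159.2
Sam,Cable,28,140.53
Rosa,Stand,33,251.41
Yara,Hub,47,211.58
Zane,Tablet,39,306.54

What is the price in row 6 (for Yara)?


Row 6: Yara
Column 'price' = 211.58

ANSWER: 211.58


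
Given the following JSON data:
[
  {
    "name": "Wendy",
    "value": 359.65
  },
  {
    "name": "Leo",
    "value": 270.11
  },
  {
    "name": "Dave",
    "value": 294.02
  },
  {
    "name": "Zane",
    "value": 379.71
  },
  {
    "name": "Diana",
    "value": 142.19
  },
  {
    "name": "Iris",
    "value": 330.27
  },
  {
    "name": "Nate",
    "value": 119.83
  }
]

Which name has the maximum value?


Comparing values:
  Wendy: 359.65
  Leo: 270.11
  Dave: 294.02
  Zane: 379.71
  Diana: 142.19
  Iris: 330.27
  Nate: 119.83
Maximum: Zane (379.71)

ANSWER: Zane


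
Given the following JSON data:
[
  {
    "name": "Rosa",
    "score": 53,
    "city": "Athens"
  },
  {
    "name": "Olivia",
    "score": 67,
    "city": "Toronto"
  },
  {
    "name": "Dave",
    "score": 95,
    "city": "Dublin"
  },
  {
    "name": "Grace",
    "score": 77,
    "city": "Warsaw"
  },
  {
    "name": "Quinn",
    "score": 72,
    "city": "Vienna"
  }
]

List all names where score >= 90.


Filtering records where score >= 90:
  Rosa (score=53) -> no
  Olivia (score=67) -> no
  Dave (score=95) -> YES
  Grace (score=77) -> no
  Quinn (score=72) -> no


ANSWER: Dave


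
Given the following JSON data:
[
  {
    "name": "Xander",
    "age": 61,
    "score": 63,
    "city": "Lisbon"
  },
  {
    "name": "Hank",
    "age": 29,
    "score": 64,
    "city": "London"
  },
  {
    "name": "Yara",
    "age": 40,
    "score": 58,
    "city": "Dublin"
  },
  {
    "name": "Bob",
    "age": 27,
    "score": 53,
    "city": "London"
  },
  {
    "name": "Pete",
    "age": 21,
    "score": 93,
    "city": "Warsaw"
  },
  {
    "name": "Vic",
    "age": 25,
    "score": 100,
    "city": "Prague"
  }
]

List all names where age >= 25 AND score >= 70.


Checking both conditions:
  Xander (age=61, score=63) -> no
  Hank (age=29, score=64) -> no
  Yara (age=40, score=58) -> no
  Bob (age=27, score=53) -> no
  Pete (age=21, score=93) -> no
  Vic (age=25, score=100) -> YES


ANSWER: Vic


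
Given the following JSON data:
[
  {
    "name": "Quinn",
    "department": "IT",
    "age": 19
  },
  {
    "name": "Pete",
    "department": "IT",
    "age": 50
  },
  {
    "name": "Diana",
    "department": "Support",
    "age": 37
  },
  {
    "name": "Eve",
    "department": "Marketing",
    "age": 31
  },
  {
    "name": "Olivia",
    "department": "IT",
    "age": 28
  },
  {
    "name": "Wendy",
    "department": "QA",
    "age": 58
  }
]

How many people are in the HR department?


Scanning records for department = HR
  No matches found
Count: 0

ANSWER: 0


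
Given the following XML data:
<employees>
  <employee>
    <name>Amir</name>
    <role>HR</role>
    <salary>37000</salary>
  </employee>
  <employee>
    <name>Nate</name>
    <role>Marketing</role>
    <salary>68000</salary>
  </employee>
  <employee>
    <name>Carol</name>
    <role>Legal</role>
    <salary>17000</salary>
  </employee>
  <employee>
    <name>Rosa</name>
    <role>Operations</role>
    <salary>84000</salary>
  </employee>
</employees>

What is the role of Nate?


Searching for <employee> with <name>Nate</name>
Found at position 2
<role>Marketing</role>

ANSWER: Marketing


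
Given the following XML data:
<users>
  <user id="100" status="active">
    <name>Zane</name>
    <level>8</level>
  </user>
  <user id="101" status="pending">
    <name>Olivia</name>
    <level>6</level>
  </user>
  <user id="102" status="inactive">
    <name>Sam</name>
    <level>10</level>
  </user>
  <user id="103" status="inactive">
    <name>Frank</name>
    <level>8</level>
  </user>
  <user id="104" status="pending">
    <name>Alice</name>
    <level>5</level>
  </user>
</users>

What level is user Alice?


Finding user: Alice
<level>5</level>

ANSWER: 5


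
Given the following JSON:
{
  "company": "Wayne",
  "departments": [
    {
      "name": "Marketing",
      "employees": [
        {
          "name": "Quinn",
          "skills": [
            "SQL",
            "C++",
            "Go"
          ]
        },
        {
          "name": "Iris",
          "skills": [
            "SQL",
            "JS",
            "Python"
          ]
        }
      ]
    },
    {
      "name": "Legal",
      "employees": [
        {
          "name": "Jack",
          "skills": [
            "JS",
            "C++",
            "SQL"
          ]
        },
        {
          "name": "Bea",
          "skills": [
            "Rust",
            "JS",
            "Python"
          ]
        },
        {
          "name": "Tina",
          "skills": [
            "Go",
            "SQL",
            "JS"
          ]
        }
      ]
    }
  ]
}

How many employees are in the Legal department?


Path: departments[1].employees
Count: 3

ANSWER: 3


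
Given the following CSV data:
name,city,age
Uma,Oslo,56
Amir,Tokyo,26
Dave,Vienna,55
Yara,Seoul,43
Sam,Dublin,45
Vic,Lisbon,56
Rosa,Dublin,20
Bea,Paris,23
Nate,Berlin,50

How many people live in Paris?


Scanning city column for 'Paris':
  Row 8: Bea -> MATCH
Total matches: 1

ANSWER: 1


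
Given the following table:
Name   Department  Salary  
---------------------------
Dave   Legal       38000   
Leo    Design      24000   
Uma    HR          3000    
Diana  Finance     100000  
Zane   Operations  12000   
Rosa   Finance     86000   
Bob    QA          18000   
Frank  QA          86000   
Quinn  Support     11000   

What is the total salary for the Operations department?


Operations department members:
  Zane: 12000
Total = 12000 = 12000

ANSWER: 12000


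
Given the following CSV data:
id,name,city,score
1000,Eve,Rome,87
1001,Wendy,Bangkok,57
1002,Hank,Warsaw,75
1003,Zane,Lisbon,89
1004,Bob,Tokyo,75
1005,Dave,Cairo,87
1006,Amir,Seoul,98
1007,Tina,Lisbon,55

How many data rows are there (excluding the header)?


Counting rows (excluding header):
Header: id,name,city,score
Data rows: 8

ANSWER: 8


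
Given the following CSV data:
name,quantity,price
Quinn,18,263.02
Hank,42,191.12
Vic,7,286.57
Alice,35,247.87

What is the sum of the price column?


Values in 'price' column:
  Row 1: 263.02
  Row 2: 191.12
  Row 3: 286.57
  Row 4: 247.87
Sum = 263.02 + 191.12 + 286.57 + 247.87 = 988.58

ANSWER: 988.58


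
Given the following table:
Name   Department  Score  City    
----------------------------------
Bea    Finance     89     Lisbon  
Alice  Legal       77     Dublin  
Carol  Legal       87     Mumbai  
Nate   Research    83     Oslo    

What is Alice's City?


Row 2: Alice
City = Dublin

ANSWER: Dublin


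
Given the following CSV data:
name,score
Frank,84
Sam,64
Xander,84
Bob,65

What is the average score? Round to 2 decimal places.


Scores: 84, 64, 84, 65
Sum = 297
Count = 4
Average = 297 / 4 = 74.25

ANSWER: 74.25


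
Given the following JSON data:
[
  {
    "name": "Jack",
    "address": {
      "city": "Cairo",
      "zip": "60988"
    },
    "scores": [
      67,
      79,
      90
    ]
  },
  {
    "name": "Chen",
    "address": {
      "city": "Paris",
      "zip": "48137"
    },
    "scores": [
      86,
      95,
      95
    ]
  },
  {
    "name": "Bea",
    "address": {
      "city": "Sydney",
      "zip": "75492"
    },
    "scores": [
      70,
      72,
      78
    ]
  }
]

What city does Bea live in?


Path: records[2].address.city
Value: Sydney

ANSWER: Sydney


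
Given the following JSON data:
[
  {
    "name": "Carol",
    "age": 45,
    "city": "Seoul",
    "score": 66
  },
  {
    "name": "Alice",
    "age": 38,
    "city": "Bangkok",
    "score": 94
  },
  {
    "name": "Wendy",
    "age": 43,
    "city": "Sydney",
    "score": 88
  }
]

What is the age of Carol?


Looking up record where name = Carol
Record index: 0
Field 'age' = 45

ANSWER: 45


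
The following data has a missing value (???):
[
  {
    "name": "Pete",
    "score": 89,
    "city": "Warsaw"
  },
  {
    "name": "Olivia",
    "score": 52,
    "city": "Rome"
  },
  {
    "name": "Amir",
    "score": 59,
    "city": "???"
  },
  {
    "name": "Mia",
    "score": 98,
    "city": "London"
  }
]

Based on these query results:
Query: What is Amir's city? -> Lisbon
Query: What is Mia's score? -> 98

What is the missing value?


The missing value is Amir's city
From query: Amir's city = Lisbon

ANSWER: Lisbon


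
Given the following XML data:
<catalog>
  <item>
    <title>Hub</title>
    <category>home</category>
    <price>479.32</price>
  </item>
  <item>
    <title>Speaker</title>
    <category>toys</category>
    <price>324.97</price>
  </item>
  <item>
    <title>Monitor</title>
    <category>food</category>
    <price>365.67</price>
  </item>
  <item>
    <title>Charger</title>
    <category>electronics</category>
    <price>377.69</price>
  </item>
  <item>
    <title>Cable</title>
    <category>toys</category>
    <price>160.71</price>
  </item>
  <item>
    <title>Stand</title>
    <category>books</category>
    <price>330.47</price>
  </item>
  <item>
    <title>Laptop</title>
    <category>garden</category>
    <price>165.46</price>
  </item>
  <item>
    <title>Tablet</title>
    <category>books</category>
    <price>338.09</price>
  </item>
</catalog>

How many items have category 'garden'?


Scanning <item> elements for <category>garden</category>:
  Item 7: Laptop -> MATCH
Count: 1

ANSWER: 1


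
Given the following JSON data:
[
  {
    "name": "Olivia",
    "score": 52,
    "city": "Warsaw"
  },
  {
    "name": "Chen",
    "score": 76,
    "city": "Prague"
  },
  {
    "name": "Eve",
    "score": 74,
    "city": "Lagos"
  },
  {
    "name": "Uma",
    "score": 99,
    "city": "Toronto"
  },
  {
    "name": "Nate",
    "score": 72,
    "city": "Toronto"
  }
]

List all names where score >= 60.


Filtering records where score >= 60:
  Olivia (score=52) -> no
  Chen (score=76) -> YES
  Eve (score=74) -> YES
  Uma (score=99) -> YES
  Nate (score=72) -> YES


ANSWER: Chen, Eve, Uma, Nate


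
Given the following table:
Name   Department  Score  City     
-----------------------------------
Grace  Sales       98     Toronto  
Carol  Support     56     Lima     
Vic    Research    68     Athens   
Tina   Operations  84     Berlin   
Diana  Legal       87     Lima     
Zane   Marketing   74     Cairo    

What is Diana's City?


Row 5: Diana
City = Lima

ANSWER: Lima


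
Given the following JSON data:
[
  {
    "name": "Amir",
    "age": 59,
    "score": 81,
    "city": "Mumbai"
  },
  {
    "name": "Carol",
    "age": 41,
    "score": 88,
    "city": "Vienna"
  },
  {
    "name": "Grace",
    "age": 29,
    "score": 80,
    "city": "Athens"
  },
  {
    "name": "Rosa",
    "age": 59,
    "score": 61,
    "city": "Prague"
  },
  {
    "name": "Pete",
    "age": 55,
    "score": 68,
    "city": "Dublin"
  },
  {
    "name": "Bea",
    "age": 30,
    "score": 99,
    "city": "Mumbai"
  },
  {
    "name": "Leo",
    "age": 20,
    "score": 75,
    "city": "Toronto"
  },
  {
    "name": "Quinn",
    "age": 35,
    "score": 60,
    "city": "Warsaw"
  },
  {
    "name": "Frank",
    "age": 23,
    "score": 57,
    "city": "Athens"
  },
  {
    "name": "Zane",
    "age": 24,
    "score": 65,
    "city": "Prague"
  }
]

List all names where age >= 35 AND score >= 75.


Checking both conditions:
  Amir (age=59, score=81) -> YES
  Carol (age=41, score=88) -> YES
  Grace (age=29, score=80) -> no
  Rosa (age=59, score=61) -> no
  Pete (age=55, score=68) -> no
  Bea (age=30, score=99) -> no
  Leo (age=20, score=75) -> no
  Quinn (age=35, score=60) -> no
  Frank (age=23, score=57) -> no
  Zane (age=24, score=65) -> no


ANSWER: Amir, Carol


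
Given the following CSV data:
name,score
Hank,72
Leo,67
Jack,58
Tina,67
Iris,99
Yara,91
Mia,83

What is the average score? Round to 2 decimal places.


Scores: 72, 67, 58, 67, 99, 91, 83
Sum = 537
Count = 7
Average = 537 / 7 = 76.71

ANSWER: 76.71


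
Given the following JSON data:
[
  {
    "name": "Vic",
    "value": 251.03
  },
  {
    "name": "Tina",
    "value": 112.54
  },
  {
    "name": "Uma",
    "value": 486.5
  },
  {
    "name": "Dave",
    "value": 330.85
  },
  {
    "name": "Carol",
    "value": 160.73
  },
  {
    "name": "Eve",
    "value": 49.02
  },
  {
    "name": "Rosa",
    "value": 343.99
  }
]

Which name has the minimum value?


Comparing values:
  Vic: 251.03
  Tina: 112.54
  Uma: 486.5
  Dave: 330.85
  Carol: 160.73
  Eve: 49.02
  Rosa: 343.99
Minimum: Eve (49.02)

ANSWER: Eve


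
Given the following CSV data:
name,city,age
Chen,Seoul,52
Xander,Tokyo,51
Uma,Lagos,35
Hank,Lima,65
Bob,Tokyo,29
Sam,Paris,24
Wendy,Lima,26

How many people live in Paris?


Scanning city column for 'Paris':
  Row 6: Sam -> MATCH
Total matches: 1

ANSWER: 1


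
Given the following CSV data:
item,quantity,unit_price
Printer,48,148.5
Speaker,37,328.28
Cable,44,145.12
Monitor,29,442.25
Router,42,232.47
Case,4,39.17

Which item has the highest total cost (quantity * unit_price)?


Computing row totals:
  Printer: 7128.0
  Speaker: 12146.36
  Cable: 6385.28
  Monitor: 12825.25
  Router: 9763.74
  Case: 156.68
Maximum: Monitor (12825.25)

ANSWER: Monitor


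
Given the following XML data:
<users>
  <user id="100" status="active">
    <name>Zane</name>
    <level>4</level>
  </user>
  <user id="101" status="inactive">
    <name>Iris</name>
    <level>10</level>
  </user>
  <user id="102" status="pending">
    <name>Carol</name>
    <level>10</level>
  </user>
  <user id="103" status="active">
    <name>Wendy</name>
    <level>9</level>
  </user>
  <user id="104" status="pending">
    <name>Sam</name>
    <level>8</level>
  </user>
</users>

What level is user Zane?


Finding user: Zane
<level>4</level>

ANSWER: 4


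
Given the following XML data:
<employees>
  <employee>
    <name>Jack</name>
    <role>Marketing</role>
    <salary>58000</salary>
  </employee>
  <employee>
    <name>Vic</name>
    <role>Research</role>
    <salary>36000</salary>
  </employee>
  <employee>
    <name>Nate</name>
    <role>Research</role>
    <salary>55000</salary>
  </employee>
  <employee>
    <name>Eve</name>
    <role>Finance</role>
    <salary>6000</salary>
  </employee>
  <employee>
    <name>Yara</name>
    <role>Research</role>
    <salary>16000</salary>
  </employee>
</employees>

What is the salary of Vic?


Searching for <employee> with <name>Vic</name>
Found at position 2
<salary>36000</salary>

ANSWER: 36000


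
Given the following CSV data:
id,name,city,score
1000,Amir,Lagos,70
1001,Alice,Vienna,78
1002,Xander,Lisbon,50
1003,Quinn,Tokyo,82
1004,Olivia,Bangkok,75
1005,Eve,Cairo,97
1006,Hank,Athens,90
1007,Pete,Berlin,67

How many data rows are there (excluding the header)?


Counting rows (excluding header):
Header: id,name,city,score
Data rows: 8

ANSWER: 8


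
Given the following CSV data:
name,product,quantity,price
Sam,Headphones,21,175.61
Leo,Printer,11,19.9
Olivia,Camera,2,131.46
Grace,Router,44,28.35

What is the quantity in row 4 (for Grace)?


Row 4: Grace
Column 'quantity' = 44

ANSWER: 44


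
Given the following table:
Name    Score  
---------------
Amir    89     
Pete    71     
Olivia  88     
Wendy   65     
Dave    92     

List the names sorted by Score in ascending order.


Sorting by Score (ascending):
  Wendy: 65
  Pete: 71
  Olivia: 88
  Amir: 89
  Dave: 92


ANSWER: Wendy, Pete, Olivia, Amir, Dave


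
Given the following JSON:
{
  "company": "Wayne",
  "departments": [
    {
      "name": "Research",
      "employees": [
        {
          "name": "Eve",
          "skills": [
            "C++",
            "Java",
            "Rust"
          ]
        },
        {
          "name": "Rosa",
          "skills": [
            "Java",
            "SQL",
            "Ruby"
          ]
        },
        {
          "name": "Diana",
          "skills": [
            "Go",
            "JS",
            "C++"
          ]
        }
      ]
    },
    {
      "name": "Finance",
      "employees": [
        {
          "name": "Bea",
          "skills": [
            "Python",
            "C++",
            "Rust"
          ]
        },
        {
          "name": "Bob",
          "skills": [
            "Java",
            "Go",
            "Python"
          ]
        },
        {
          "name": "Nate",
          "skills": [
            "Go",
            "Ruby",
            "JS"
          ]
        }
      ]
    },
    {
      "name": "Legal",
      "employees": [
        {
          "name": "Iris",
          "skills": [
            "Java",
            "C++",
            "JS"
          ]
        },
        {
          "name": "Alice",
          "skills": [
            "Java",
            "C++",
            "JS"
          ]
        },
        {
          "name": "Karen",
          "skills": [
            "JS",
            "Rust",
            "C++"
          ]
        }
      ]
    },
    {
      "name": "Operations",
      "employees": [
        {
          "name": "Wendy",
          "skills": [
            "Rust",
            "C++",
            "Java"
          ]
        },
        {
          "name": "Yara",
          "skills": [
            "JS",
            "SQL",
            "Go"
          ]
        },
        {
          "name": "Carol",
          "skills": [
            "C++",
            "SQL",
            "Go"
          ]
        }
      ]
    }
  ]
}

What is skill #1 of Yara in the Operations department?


Path: departments[3].employees[1].skills[0]
Value: JS

ANSWER: JS


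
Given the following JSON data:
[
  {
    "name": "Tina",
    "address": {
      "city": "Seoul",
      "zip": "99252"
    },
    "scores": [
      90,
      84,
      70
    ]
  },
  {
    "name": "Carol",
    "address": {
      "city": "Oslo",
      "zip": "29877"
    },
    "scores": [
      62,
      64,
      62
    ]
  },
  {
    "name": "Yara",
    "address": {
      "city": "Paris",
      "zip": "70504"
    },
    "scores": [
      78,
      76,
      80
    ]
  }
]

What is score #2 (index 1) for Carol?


Path: records[1].scores[1]
Value: 64

ANSWER: 64


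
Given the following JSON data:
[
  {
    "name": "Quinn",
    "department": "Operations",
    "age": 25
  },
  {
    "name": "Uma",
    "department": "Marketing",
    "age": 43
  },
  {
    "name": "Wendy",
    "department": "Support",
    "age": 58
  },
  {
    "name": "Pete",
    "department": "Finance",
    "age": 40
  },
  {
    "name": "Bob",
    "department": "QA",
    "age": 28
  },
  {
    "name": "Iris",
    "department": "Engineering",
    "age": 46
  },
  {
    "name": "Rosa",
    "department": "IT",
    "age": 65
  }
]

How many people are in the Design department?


Scanning records for department = Design
  No matches found
Count: 0

ANSWER: 0


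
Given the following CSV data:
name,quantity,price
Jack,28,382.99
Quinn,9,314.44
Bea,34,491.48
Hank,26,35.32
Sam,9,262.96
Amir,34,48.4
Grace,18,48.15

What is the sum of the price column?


Values in 'price' column:
  Row 1: 382.99
  Row 2: 314.44
  Row 3: 491.48
  Row 4: 35.32
  Row 5: 262.96
  Row 6: 48.4
  Row 7: 48.15
Sum = 382.99 + 314.44 + 491.48 + 35.32 + 262.96 + 48.4 + 48.15 = 1583.74

ANSWER: 1583.74


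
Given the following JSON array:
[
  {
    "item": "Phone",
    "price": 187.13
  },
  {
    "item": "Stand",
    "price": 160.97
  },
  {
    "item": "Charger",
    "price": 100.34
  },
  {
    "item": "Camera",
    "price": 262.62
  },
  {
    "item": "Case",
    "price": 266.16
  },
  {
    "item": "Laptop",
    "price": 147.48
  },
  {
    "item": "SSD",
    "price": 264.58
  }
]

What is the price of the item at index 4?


Array index 4 -> Case
price = 266.16

ANSWER: 266.16


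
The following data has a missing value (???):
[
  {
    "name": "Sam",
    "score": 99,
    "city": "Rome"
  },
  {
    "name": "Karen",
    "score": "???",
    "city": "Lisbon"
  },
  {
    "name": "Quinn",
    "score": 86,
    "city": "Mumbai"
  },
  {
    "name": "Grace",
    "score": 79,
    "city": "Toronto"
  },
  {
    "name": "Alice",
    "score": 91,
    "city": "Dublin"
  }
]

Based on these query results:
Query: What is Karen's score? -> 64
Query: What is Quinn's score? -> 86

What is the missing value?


The missing value is Karen's score
From query: Karen's score = 64

ANSWER: 64


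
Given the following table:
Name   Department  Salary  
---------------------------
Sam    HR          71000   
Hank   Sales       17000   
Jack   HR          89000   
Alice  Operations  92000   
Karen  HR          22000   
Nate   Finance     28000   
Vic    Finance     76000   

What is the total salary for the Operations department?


Operations department members:
  Alice: 92000
Total = 92000 = 92000

ANSWER: 92000


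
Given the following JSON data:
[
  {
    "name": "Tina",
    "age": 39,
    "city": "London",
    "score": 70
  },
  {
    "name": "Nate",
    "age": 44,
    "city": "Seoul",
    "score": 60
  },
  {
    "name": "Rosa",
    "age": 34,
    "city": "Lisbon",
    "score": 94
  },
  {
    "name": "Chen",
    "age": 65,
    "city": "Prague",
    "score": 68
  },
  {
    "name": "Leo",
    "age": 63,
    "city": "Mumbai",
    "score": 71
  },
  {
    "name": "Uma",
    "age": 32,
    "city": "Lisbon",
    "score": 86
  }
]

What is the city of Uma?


Looking up record where name = Uma
Record index: 5
Field 'city' = Lisbon

ANSWER: Lisbon


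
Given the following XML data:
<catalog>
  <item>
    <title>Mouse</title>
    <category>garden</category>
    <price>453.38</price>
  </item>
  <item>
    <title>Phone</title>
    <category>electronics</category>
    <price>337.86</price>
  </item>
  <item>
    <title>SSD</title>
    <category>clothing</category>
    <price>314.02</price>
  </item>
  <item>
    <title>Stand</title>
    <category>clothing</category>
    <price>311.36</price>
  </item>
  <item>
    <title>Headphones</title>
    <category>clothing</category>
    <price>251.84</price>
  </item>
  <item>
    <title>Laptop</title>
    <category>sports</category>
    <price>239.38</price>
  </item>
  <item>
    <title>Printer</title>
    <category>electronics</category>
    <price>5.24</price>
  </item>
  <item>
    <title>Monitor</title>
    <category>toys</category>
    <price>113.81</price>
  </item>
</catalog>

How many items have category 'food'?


Scanning <item> elements for <category>food</category>:
Count: 0

ANSWER: 0


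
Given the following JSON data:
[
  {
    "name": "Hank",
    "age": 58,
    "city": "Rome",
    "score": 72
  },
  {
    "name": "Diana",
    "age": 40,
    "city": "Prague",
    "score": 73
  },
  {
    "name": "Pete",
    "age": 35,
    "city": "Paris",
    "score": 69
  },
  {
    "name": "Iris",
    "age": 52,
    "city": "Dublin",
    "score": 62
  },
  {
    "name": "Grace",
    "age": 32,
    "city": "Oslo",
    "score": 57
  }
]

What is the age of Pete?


Looking up record where name = Pete
Record index: 2
Field 'age' = 35

ANSWER: 35


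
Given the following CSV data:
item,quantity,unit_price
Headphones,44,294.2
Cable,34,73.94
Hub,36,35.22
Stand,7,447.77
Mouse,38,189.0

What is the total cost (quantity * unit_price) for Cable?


Row: Cable
quantity = 34
unit_price = 73.94
total = 34 * 73.94 = 2513.96

ANSWER: 2513.96


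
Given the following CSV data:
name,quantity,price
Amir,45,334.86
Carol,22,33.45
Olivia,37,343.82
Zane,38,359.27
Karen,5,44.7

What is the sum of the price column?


Values in 'price' column:
  Row 1: 334.86
  Row 2: 33.45
  Row 3: 343.82
  Row 4: 359.27
  Row 5: 44.7
Sum = 334.86 + 33.45 + 343.82 + 359.27 + 44.7 = 1116.1

ANSWER: 1116.1


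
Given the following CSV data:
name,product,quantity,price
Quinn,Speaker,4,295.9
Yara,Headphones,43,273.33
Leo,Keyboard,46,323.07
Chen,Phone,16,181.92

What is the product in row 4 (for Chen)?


Row 4: Chen
Column 'product' = Phone

ANSWER: Phone


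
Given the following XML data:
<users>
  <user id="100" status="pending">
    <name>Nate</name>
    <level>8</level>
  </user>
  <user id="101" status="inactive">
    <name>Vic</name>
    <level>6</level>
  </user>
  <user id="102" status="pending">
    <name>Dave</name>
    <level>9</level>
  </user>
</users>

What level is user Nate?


Finding user: Nate
<level>8</level>

ANSWER: 8


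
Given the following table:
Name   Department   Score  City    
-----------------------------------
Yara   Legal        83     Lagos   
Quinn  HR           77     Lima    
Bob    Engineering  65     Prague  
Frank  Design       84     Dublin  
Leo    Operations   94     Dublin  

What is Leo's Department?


Row 5: Leo
Department = Operations

ANSWER: Operations


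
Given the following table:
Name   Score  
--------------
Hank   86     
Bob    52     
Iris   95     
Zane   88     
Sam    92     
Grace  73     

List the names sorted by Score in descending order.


Sorting by Score (descending):
  Iris: 95
  Sam: 92
  Zane: 88
  Hank: 86
  Grace: 73
  Bob: 52


ANSWER: Iris, Sam, Zane, Hank, Grace, Bob


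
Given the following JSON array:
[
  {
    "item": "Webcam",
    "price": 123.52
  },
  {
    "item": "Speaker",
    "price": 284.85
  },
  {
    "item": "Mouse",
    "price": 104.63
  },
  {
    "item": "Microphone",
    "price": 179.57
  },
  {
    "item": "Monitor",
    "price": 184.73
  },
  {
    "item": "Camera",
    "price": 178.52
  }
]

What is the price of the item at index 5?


Array index 5 -> Camera
price = 178.52

ANSWER: 178.52


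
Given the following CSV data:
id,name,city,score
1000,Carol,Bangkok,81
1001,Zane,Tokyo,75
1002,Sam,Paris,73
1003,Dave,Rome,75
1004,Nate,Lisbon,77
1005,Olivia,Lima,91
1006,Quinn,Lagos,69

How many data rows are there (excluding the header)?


Counting rows (excluding header):
Header: id,name,city,score
Data rows: 7

ANSWER: 7


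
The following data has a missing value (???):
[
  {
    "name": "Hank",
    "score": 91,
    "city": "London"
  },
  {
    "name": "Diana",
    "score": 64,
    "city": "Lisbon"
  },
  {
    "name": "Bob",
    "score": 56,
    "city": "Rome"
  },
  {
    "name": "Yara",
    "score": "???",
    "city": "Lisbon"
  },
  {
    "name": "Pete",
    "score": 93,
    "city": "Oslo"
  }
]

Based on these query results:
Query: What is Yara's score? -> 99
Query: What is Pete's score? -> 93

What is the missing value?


The missing value is Yara's score
From query: Yara's score = 99

ANSWER: 99


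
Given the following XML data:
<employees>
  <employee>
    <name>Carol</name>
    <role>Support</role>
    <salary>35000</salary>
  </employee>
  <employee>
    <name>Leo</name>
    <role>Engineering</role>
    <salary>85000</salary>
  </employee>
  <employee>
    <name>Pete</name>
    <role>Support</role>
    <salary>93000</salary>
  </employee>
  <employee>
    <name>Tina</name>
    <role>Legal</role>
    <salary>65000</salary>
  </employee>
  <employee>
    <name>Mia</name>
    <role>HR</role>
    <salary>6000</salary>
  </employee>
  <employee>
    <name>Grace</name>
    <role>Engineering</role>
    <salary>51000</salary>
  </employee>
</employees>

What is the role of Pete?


Searching for <employee> with <name>Pete</name>
Found at position 3
<role>Support</role>

ANSWER: Support


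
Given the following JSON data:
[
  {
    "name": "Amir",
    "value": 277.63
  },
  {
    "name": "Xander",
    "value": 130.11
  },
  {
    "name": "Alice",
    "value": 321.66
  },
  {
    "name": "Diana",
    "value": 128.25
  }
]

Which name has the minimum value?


Comparing values:
  Amir: 277.63
  Xander: 130.11
  Alice: 321.66
  Diana: 128.25
Minimum: Diana (128.25)

ANSWER: Diana


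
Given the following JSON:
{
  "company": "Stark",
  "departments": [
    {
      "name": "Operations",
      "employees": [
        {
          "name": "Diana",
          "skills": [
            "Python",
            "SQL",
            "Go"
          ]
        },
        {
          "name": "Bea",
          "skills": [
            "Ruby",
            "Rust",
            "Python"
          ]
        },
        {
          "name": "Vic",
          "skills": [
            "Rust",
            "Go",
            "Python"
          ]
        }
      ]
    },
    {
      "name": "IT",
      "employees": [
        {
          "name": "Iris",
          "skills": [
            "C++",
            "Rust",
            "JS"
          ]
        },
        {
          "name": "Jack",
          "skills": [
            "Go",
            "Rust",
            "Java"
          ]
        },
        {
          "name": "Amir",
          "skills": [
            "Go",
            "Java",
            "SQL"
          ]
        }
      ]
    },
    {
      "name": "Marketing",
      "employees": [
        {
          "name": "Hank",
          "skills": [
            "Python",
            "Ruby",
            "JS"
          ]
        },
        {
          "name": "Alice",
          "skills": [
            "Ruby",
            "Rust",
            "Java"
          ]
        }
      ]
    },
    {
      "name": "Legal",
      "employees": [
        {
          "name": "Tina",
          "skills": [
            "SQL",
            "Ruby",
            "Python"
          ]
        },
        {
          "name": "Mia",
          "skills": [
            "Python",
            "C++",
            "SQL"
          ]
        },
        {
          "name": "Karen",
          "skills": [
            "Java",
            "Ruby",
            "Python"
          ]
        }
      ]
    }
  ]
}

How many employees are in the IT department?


Path: departments[1].employees
Count: 3

ANSWER: 3


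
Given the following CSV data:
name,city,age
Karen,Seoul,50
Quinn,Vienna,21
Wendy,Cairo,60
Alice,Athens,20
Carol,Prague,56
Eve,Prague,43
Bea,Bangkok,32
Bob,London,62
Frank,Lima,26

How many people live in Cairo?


Scanning city column for 'Cairo':
  Row 3: Wendy -> MATCH
Total matches: 1

ANSWER: 1


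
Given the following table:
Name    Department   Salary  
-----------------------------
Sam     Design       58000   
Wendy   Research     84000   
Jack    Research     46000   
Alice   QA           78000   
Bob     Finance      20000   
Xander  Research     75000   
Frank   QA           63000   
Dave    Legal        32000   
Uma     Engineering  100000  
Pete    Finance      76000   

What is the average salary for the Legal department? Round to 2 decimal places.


Legal department members:
  Dave: 32000
Sum = 32000
Count = 1
Average = 32000 / 1 = 32000.00

ANSWER: 32000.00


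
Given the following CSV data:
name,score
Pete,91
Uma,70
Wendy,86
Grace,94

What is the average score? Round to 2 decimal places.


Scores: 91, 70, 86, 94
Sum = 341
Count = 4
Average = 341 / 4 = 85.25

ANSWER: 85.25


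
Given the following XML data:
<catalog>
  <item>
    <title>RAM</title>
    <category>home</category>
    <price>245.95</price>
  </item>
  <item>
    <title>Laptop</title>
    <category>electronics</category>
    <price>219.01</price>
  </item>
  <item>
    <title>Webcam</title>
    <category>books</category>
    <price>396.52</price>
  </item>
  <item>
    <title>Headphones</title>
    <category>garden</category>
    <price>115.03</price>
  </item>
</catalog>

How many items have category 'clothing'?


Scanning <item> elements for <category>clothing</category>:
Count: 0

ANSWER: 0


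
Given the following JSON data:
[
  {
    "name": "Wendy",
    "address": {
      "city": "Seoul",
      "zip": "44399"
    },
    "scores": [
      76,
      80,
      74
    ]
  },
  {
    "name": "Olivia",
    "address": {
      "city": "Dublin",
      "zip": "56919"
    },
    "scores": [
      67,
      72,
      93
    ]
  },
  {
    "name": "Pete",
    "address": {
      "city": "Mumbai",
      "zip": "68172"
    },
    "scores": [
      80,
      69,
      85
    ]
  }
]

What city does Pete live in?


Path: records[2].address.city
Value: Mumbai

ANSWER: Mumbai


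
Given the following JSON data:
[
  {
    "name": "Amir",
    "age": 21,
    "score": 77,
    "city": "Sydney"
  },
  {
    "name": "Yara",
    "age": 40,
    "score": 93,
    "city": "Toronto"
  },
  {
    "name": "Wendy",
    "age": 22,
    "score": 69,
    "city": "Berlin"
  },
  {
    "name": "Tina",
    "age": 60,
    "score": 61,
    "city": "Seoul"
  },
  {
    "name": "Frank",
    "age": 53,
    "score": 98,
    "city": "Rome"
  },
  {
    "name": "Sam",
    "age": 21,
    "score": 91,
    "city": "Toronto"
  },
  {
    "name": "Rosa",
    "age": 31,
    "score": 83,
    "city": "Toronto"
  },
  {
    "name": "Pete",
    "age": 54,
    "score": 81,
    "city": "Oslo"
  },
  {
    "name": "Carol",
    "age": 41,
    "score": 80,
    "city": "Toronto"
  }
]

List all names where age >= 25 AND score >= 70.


Checking both conditions:
  Amir (age=21, score=77) -> no
  Yara (age=40, score=93) -> YES
  Wendy (age=22, score=69) -> no
  Tina (age=60, score=61) -> no
  Frank (age=53, score=98) -> YES
  Sam (age=21, score=91) -> no
  Rosa (age=31, score=83) -> YES
  Pete (age=54, score=81) -> YES
  Carol (age=41, score=80) -> YES


ANSWER: Yara, Frank, Rosa, Pete, Carol


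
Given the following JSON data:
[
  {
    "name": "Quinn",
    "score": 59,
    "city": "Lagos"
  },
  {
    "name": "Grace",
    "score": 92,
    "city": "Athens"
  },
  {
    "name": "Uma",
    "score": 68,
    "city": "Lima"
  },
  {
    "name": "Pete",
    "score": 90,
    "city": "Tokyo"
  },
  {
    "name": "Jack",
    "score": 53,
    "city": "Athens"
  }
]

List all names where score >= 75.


Filtering records where score >= 75:
  Quinn (score=59) -> no
  Grace (score=92) -> YES
  Uma (score=68) -> no
  Pete (score=90) -> YES
  Jack (score=53) -> no


ANSWER: Grace, Pete
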